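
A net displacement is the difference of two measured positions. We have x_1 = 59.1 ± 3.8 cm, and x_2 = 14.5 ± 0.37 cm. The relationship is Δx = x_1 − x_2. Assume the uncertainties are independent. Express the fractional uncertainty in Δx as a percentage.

Each term contributes (cᵢ δxᵢ)² to (δΔx)²:
  (δx_1)² = 14.4;  (δx_2)² = 0.137
δΔx = √(14.6) = 3.82 cm
Δx = 44.6 cm, so δΔx/Δx = 3.82/44.6 = 0.0856.

8.56%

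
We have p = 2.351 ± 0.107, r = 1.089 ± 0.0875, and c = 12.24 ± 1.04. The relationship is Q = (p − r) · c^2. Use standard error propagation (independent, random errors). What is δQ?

Let u = p − r = 1.262. δu = √(δp² + δr²) = √(0.0114 + 0.00766) = 0.138, so δu/u = 0.110.
Q is then a monomial in u, c:
δQ/Q = √((δu/u)² + (2·δc/c)²) = √(0.0120 + 0.0289) = 0.202
Q = 189.1, so δQ = 0.202 × 189.1 = 38.2.

38.2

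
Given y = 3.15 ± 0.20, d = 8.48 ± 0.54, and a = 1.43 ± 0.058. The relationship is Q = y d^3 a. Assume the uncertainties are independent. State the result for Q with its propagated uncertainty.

For a monomial Q ∝ y, d^3, a, fractional errors add in quadrature:
  (1·δy/y)² = (1×0.0635)² = 0.00403;  (3·δd/d)² = (3×0.0637)² = 0.0365;  (1·δa/a)² = (1×0.0406)² = 0.00165
δQ/Q = √(0.0422) = 0.205
Q = 2750, so δQ = 0.205 × 2750 = 564.

2750 ± 564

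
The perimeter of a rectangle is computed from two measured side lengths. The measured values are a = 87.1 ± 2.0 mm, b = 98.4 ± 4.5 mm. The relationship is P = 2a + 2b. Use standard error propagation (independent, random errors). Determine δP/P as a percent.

2.65%

For a sum/difference, combine absolute errors in quadrature:
  (2·δa)² = 16.0;  (2·δb)² = 81.0
δP = √(97.0) = 9.85 mm
P = 371 mm, so δP/P = 9.85/371 = 0.0265.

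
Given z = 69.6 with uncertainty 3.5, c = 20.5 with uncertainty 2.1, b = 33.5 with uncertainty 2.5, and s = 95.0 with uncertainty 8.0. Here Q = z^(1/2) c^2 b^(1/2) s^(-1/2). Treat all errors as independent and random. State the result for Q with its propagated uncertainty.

Q is a product of powers, so relative uncertainties combine in quadrature:
  (½·δz/z)² = (0.5×0.0503)² = 0.000632;  (2·δc/c)² = (2×0.102)² = 0.0420;  (½·δb/b)² = (0.5×0.0746)² = 0.00139;  (−½·δs/s)² = (-0.5×0.0842)² = 0.00177
δQ/Q = √(0.0458) = 0.214
Q = 2080, so δQ = 0.214 × 2080 = 445.

2080 ± 445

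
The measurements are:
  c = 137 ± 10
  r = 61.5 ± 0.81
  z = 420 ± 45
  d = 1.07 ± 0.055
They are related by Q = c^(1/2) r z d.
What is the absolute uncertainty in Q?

Q is a product of powers, so relative uncertainties combine in quadrature:
  (½·δc/c)² = (0.5×0.0730)² = 0.00133;  (1·δr/r)² = (1×0.0132)² = 0.000173;  (1·δz/z)² = (1×0.107)² = 0.0115;  (1·δd/d)² = (1×0.0514)² = 0.00264
δQ/Q = √(0.0156) = 0.125
Q = 3.23e+05, so δQ = 0.125 × 3.23e+05 = 40400.

40400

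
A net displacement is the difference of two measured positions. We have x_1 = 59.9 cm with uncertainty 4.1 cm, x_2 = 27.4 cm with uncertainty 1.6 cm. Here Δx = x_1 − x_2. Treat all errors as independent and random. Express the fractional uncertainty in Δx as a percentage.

13.5%

For a sum/difference, combine absolute errors in quadrature:
  (δx_1)² = 16.8;  (δx_2)² = 2.56
δΔx = √(19.4) = 4.40 cm
Δx = 32.5 cm, so δΔx/Δx = 4.40/32.5 = 0.135.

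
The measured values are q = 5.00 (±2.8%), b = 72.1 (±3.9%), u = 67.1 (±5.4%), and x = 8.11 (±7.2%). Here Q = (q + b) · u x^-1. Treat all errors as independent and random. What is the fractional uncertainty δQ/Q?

0.0971

Let w = q + b = 77.1. δw = √(δq² + δb²) = √(0.0196 + 7.91) = 2.82, so δw/w = 0.0365.
Q is then a monomial in w, u, x:
δQ/Q = √((δw/w)² + (1·δu/u)² + (-1·δx/x)²) = √(0.00133 + 0.00292 + 0.00518) = 0.0971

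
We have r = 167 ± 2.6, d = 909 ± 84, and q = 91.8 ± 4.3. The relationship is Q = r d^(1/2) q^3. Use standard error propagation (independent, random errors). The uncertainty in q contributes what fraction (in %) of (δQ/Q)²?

89.3%

(δQ/Q)² = (1·δr/r)² + (½·δd/d)² + (3·δq/q)²
  r term: (1×0.0156)² = 0.000242
  d term: (0.5×0.0924)² = 0.00213
  q term: (3×0.0468)² = 0.0197
Total = 0.0221. Share from q = 0.0197/0.0221 = 0.893.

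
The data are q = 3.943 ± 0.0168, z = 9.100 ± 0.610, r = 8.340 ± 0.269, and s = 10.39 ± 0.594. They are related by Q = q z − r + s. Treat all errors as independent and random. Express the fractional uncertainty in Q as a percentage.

Let p = q·z = 35.88. δp/p = √((1·δq/q)² + (1·δz/z)²) = √(1.82e-05 + 0.00449) = 0.0672, so δp = 2.41.
Q = p − r + s: δQ = √(δp² + δr² + δs²) = √(5.81 + 0.0724 + 0.353) = 2.50
Q = 37.93, so δQ/Q = 2.50/37.93 = 0.0658.

6.58%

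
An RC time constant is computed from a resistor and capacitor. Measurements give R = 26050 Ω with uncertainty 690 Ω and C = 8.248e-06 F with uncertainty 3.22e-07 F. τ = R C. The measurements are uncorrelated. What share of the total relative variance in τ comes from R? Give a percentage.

31.5%

(δτ/τ)² = (1·δR/R)² + (1·δC/C)²
  R term: (1×0.0265)² = 0.000702
  C term: (1×0.0390)² = 0.00152
Total = 0.00223. Share from R = 0.000702/0.00223 = 0.315.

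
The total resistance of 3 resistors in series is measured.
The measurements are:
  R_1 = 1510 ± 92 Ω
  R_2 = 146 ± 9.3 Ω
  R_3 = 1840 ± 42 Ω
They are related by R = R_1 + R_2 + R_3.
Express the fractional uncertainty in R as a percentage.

Absolute uncertainties add in quadrature for a linear combination:
  (δR_1)² = 8460;  (δR_2)² = 86.5;  (δR_3)² = 1760
δR = √(10300) = 102 Ω
R = 3500 Ω, so δR/R = 102/3500 = 0.0291.

2.91%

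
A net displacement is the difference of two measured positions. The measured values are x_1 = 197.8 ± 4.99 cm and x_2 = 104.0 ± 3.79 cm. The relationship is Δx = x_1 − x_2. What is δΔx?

Δx is a linear combination, so absolute uncertainties add in quadrature:
  (δx_1)² = 24.9;  (δx_2)² = 14.4
δΔx = √(39.3) = 6.27 cm

6.27 cm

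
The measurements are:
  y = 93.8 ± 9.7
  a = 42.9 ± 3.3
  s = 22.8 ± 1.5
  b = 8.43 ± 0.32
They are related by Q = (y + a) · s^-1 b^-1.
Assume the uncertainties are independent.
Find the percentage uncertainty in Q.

Let u = y + a = 137. δu = √(δy² + δa²) = √(94.1 + 10.9) = 10.2, so δu/u = 0.0750.
Q is then a monomial in u, s, b:
δQ/Q = √((δu/u)² + (-1·δs/s)² + (-1·δb/b)²) = √(0.00562 + 0.00433 + 0.00144) = 0.107

10.7%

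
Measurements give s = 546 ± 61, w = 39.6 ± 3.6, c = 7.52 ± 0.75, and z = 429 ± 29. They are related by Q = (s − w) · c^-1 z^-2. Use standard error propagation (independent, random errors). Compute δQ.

7.57e-05

Let u = s − w = 506. δu = √(δs² + δw²) = √(3720 + 13.0) = 61.1, so δu/u = 0.121.
Q is then a monomial in u, c, z:
δQ/Q = √((δu/u)² + (-1·δc/c)² + (-2·δz/z)²) = √(0.0146 + 0.00995 + 0.0183) = 0.207
Q = 0.000366, so δQ = 0.207 × 0.000366 = 7.57e-05.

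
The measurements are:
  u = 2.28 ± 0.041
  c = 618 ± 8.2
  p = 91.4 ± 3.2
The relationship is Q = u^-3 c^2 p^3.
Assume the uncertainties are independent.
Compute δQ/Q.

Each factor contributes (exponent × relative error)² to (δQ/Q)²:
  (-3·δu/u)² = (-3×0.0180)² = 0.00291;  (2·δc/c)² = (2×0.0133)² = 0.000704;  (3·δp/p)² = (3×0.0350)² = 0.0110
δQ/Q = √(0.0146) = 0.121

0.121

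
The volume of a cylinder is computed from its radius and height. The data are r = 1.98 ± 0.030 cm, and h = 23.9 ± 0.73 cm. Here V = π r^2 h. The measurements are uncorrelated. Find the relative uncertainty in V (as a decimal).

0.0430

Products/powers → add relative errors in quadrature, weighted by exponent:
  (2·δr/r)² = (2×0.0152)² = 0.000918;  (1·δh/h)² = (1×0.0305)² = 0.000933
δV/V = √(0.00185) = 0.0430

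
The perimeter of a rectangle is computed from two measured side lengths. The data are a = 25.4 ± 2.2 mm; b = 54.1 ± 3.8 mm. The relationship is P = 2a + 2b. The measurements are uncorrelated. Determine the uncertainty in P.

Each term contributes (cᵢ δxᵢ)² to (δP)²:
  (2·δa)² = 19.4;  (2·δb)² = 57.8
δP = √(77.1) = 8.78 mm

8.78 mm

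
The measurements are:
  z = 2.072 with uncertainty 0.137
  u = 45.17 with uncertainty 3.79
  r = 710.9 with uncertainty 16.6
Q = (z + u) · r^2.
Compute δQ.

2.22e+06

Let w = z + u = 47.24. δw = √(δz² + δu²) = √(0.0188 + 14.4) = 3.79, so δw/w = 0.0803.
Q is then a monomial in w, r:
δQ/Q = √((δw/w)² + (2·δr/r)²) = √(0.00644 + 0.00218) = 0.0929
Q = 2.388e+07, so δQ = 0.0929 × 2.388e+07 = 2.22e+06.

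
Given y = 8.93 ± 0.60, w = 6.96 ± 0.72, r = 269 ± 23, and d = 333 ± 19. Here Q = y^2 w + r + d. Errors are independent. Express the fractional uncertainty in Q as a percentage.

8.53%

Let p = y^2·w = 555. δp/p = √((2·δy/y)² + (1·δw/w)²) = √(0.0181 + 0.0107) = 0.170, so δp = 94.1.
Q = p + r + d: δQ = √(δp² + δr² + δd²) = √(8860 + 529 + 361) = 98.7
Q = 1160, so δQ/Q = 98.7/1160 = 0.0853.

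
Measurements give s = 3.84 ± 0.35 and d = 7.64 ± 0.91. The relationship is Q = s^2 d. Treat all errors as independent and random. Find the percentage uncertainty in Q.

21.8%

Relative error in a monomial: (δQ/Q)² = Σ (nᵢ · δxᵢ/xᵢ)².
  (2·δs/s)² = (2×0.0911)² = 0.0332;  (1·δd/d)² = (1×0.119)² = 0.0142
δQ/Q = √(0.0474) = 0.218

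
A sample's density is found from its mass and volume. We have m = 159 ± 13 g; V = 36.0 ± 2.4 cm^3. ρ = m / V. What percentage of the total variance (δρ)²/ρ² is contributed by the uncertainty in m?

60.1%

(δρ/ρ)² = (1·δm/m)² + (-1·δV/V)²
  m term: (1×0.0818)² = 0.00668
  V term: (-1×0.0667)² = 0.00444
Total = 0.0111. Share from m = 0.00668/0.0111 = 0.601.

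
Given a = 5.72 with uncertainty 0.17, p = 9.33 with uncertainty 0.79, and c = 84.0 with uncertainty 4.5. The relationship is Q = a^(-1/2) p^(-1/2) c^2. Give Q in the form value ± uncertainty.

For a monomial Q ∝ a^(-1/2), p^(-1/2), c^2, fractional errors add in quadrature:
  (−½·δa/a)² = (-0.5×0.0297)² = 0.000221;  (−½·δp/p)² = (-0.5×0.0847)² = 0.00179;  (2·δc/c)² = (2×0.0536)² = 0.0115
δQ/Q = √(0.0135) = 0.116
Q = 966, so δQ = 0.116 × 966 = 112.

966 ± 112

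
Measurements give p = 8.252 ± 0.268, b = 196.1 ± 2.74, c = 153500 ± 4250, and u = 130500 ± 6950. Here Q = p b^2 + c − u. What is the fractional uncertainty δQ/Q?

0.0466

Let w = p·b^2 = 317300. δw/w = √((1·δp/p)² + (2·δb/b)²) = √(0.00105 + 0.000781) = 0.0428, so δw = 13600.
Q = w + c − u: δQ = √(δw² + δc² + δu²) = √(1.85e+08 + 1.81e+07 + 4.83e+07) = 15800
Q = 340300, so δQ/Q = 15800/340300 = 0.0466.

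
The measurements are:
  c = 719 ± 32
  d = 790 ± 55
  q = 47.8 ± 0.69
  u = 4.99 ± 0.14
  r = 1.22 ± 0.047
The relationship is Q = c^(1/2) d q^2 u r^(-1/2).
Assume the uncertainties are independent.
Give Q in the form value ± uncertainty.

Each factor contributes (exponent × relative error)² to (δQ/Q)²:
  (½·δc/c)² = (0.5×0.0445)² = 0.000495;  (1·δd/d)² = (1×0.0696)² = 0.00485;  (2·δq/q)² = (2×0.0144)² = 0.000833;  (1·δu/u)² = (1×0.0281)² = 0.000787;  (−½·δr/r)² = (-0.5×0.0385)² = 0.000371
δQ/Q = √(0.00733) = 0.0856
Q = 2.19e+08, so δQ = 0.0856 × 2.19e+08 = 1.87e+07.

(2.19 ± 0.187) × 10^8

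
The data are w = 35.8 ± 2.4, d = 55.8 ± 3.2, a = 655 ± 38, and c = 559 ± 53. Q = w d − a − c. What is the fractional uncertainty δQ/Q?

Let p = w·d = 2000. δp/p = √((1·δw/w)² + (1·δd/d)²) = √(0.00449 + 0.00329) = 0.0882, so δp = 176.
Q = p − a − c: δQ = √(δp² + δa² + δc²) = √(31100 + 1440 + 2810) = 188
Q = 784, so δQ/Q = 188/784 = 0.240.

0.240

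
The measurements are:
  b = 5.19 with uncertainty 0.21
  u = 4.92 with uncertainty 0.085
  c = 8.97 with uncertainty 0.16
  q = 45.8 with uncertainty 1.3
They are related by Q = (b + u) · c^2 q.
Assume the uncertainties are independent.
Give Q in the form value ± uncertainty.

Let w = b + u = 10.1. δw = √(δb² + δu²) = √(0.0441 + 0.00723) = 0.227, so δw/w = 0.0224.
Q is then a monomial in w, c, q:
δQ/Q = √((δw/w)² + (2·δc/c)² + (1·δq/q)²) = √(0.000502 + 0.00127 + 0.000806) = 0.0508
Q = 37300, so δQ = 0.0508 × 37300 = 1890.

37300 ± 1890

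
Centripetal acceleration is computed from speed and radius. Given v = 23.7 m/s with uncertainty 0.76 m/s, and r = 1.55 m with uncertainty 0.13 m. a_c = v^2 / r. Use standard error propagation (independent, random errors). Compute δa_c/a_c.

Products/powers → add relative errors in quadrature, weighted by exponent:
  (2·δv/v)² = (2×0.0321)² = 0.00411;  (-1·δr/r)² = (-1×0.0839)² = 0.00703
δa_c/a_c = √(0.0111) = 0.106

0.106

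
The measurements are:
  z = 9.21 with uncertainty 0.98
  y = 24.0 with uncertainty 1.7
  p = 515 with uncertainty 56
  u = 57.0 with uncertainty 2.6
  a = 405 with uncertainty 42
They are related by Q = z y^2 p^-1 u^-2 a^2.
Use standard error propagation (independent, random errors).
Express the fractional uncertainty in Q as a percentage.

30.7%

Q is a product of powers, so relative uncertainties combine in quadrature:
  (1·δz/z)² = (1×0.106)² = 0.0113;  (2·δy/y)² = (2×0.0708)² = 0.0201;  (-1·δp/p)² = (-1×0.109)² = 0.0118;  (-2·δu/u)² = (-2×0.0456)² = 0.00832;  (2·δa/a)² = (2×0.104)² = 0.0430
δQ/Q = √(0.0946) = 0.307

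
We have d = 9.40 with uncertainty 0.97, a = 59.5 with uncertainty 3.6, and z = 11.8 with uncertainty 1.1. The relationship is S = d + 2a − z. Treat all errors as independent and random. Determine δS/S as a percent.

6.30%

S is a linear combination, so absolute uncertainties add in quadrature:
  (δd)² = 0.941;  (2·δa)² = 51.8;  (δz)² = 1.21
δS = √(54.0) = 7.35
S = 117, so δS/S = 7.35/117 = 0.0630.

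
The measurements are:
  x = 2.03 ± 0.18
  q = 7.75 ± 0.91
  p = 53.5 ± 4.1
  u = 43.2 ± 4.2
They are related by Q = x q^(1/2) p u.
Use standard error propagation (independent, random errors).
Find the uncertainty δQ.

Each factor contributes (exponent × relative error)² to (δQ/Q)²:
  (1·δx/x)² = (1×0.0887)² = 0.00786;  (½·δq/q)² = (0.5×0.117)² = 0.00345;  (1·δp/p)² = (1×0.0766)² = 0.00587;  (1·δu/u)² = (1×0.0972)² = 0.00945
δQ/Q = √(0.0266) = 0.163
Q = 13100, so δQ = 0.163 × 13100 = 2130.

2130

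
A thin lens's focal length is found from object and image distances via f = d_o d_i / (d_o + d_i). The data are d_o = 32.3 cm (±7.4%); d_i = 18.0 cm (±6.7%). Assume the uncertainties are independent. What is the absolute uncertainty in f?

0.584 cm

∂f/∂d_o = (d_i/(d_o+d_i))² = 0.128;  ∂f/∂d_i = (d_o/(d_o+d_i))² = 0.412
δf = √((∂f/∂d_o · δd_o)² + (∂f/∂d_i · δd_i)²) = √(0.0937 + 0.247) = 0.584 cm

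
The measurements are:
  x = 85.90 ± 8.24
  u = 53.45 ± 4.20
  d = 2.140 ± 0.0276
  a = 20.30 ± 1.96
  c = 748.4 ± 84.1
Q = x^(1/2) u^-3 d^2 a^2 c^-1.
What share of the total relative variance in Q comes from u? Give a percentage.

(δQ/Q)² = (½·δx/x)² + (-3·δu/u)² + (2·δd/d)² + (2·δa/a)² + (-1·δc/c)²
  x term: (0.5×0.0959)² = 0.00230
  u term: (-3×0.0786)² = 0.0556
  d term: (2×0.0129)² = 0.000665
  a term: (2×0.0966)² = 0.0373
  c term: (-1×0.112)² = 0.0126
Total = 0.108. Share from u = 0.0556/0.108 = 0.512.

51.2%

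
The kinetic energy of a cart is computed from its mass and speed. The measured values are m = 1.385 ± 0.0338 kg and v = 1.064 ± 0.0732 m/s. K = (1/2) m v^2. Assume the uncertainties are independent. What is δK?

Products/powers → add relative errors in quadrature, weighted by exponent:
  (1·δm/m)² = (1×0.0244)² = 0.000596;  (2·δv/v)² = (2×0.0688)² = 0.0189
δK/K = √(0.0195) = 0.140
K = 0.7840 J, so δK = 0.140 × 0.7840 = 0.110 J.

0.110 J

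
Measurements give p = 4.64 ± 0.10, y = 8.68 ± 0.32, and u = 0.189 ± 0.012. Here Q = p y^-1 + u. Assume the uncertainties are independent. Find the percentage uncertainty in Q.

3.56%

Let w = p·y^-1 = 0.535. δw/w = √((1·δp/p)² + (-1·δy/y)²) = √(0.000464 + 0.00136) = 0.0427, so δw = 0.0228.
Q = w + u: δQ = √(δw² + δu²) = √(0.000521 + 0.000144) = 0.0258
Q = 0.724, so δQ/Q = 0.0258/0.724 = 0.0356.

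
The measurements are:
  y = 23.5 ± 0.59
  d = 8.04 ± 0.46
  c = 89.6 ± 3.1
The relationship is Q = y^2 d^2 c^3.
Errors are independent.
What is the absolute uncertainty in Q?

4.17e+09

Relative error in a monomial: (δQ/Q)² = Σ (nᵢ · δxᵢ/xᵢ)².
  (2·δy/y)² = (2×0.0251)² = 0.00252;  (2·δd/d)² = (2×0.0572)² = 0.0131;  (3·δc/c)² = (3×0.0346)² = 0.0108
δQ/Q = √(0.0264) = 0.162
Q = 2.57e+10, so δQ = 0.162 × 2.57e+10 = 4.17e+09.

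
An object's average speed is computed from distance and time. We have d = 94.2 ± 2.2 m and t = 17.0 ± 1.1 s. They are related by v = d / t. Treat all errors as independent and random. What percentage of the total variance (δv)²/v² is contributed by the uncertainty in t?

(δv/v)² = (1·δd/d)² + (-1·δt/t)²
  d term: (1×0.0234)² = 0.000545
  t term: (-1×0.0647)² = 0.00419
Total = 0.00473. Share from t = 0.00419/0.00473 = 0.885.

88.5%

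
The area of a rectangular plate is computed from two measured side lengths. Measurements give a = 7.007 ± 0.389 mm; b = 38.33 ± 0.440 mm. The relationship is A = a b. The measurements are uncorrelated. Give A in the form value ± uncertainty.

268.6 ± 15.2 mm^2

A is a product of powers, so relative uncertainties combine in quadrature:
  (1·δa/a)² = (1×0.0555)² = 0.00308;  (1·δb/b)² = (1×0.0115)² = 0.000132
δA/A = √(0.00321) = 0.0567
A = 268.6 mm^2, so δA = 0.0567 × 268.6 = 15.2 mm^2.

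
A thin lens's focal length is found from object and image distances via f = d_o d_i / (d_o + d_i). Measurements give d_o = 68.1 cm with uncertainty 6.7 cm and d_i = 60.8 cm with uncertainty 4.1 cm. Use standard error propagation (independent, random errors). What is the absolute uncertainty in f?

∂f/∂d_o = (d_i/(d_o+d_i))² = 0.222;  ∂f/∂d_i = (d_o/(d_o+d_i))² = 0.279
δf = √((∂f/∂d_o · δd_o)² + (∂f/∂d_i · δd_i)²) = √(2.22 + 1.31) = 1.88 cm

1.88 cm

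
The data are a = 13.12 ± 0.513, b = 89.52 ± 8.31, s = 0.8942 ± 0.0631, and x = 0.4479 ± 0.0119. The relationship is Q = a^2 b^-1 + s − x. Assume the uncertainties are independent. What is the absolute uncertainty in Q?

0.242

Let p = a^2·b^-1 = 1.923. δp/p = √((2·δa/a)² + (-1·δb/b)²) = √(0.00612 + 0.00862) = 0.121, so δp = 0.233.
Q = p + s − x: δQ = √(δp² + δs² + δx²) = √(0.0545 + 0.00398 + 0.000142) = 0.242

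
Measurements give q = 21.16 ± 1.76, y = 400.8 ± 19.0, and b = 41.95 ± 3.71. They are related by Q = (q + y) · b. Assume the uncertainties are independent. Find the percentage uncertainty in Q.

Let u = q + y = 422.0. δu = √(δq² + δy²) = √(3.10 + 361) = 19.1, so δu/u = 0.0452.
Q is then a monomial in u, b:
δQ/Q = √((δu/u)² + (1·δb/b)²) = √(0.00204 + 0.00782) = 0.0993

9.93%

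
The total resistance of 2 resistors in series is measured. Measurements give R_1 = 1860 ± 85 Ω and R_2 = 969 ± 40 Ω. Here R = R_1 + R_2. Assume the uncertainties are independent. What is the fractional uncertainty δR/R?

For a sum/difference, combine absolute errors in quadrature:
  (δR_1)² = 7220;  (δR_2)² = 1600
δR = √(8820) = 93.9 Ω
R = 2830 Ω, so δR/R = 93.9/2830 = 0.0332.

0.0332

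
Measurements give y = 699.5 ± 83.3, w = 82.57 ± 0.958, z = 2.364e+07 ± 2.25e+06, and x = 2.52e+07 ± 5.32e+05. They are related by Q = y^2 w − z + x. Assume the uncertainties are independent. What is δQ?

9.91e+06

Let p = y^2·w = 4.04e+07. δp/p = √((2·δy/y)² + (1·δw/w)²) = √(0.0567 + 0.000135) = 0.238, so δp = 9.63e+06.
Q = p − z + x: δQ = √(δp² + δz² + δx²) = √(9.28e+13 + 5.06e+12 + 2.83e+11) = 9.91e+06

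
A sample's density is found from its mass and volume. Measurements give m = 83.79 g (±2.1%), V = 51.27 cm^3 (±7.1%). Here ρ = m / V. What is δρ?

Each factor contributes (exponent × relative error)² to (δρ/ρ)²:
  (1·δm/m)² = (1×0.0210)² = 0.000441;  (-1·δV/V)² = (-1×0.0710)² = 0.00504
δρ/ρ = √(0.00548) = 0.0740
ρ = 1.634 g/cm^3, so δρ = 0.0740 × 1.634 = 0.121 g/cm^3.

0.121 g/cm^3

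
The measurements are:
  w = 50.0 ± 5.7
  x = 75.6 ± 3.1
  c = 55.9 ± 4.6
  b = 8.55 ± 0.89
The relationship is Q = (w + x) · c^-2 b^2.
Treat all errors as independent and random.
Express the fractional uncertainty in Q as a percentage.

Let u = w + x = 126. δu = √(δw² + δx²) = √(32.5 + 9.61) = 6.49, so δu/u = 0.0517.
Q is then a monomial in u, c, b:
δQ/Q = √((δu/u)² + (-2·δc/c)² + (2·δb/b)²) = √(0.00267 + 0.0271 + 0.0433) = 0.270

27.0%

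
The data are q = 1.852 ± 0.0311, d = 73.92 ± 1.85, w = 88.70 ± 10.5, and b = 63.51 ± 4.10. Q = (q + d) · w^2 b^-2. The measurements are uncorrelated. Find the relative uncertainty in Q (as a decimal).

0.271

Let u = q + d = 75.77. δu = √(δq² + δd²) = √(0.000967 + 3.42) = 1.85, so δu/u = 0.0244.
Q is then a monomial in u, w, b:
δQ/Q = √((δu/u)² + (2·δw/w)² + (-2·δb/b)²) = √(0.000596 + 0.0561 + 0.0167) = 0.271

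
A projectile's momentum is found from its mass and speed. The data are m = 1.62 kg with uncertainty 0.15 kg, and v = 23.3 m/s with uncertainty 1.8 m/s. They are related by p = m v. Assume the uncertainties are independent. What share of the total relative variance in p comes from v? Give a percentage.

41.0%

(δp/p)² = (1·δm/m)² + (1·δv/v)²
  m term: (1×0.0926)² = 0.00857
  v term: (1×0.0773)² = 0.00597
Total = 0.0145. Share from v = 0.00597/0.0145 = 0.410.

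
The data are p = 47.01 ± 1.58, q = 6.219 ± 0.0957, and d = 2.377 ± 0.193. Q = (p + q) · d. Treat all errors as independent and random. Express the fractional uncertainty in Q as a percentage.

Let u = p + q = 53.23. δu = √(δp² + δq²) = √(2.50 + 0.00916) = 1.58, so δu/u = 0.0297.
Q is then a monomial in u, d:
δQ/Q = √((δu/u)² + (1·δd/d)²) = √(0.000884 + 0.00659) = 0.0865

8.65%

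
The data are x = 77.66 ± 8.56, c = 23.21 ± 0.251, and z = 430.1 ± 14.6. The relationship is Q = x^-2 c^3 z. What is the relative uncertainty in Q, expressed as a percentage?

22.5%

Each factor contributes (exponent × relative error)² to (δQ/Q)²:
  (-2·δx/x)² = (-2×0.110)² = 0.0486;  (3·δc/c)² = (3×0.0108)² = 0.00105;  (1·δz/z)² = (1×0.0339)² = 0.00115
δQ/Q = √(0.0508) = 0.225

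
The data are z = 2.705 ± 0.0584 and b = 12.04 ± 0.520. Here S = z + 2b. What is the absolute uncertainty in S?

For a sum/difference, combine absolute errors in quadrature:
  (δz)² = 0.00341;  (2·δb)² = 1.08
δS = √(1.09) = 1.04

1.04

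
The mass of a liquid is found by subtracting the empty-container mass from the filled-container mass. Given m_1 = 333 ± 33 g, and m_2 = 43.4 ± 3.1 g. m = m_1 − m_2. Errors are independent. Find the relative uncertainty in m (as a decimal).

0.114

Each term contributes (cᵢ δxᵢ)² to (δm)²:
  (δm_1)² = 1090;  (δm_2)² = 9.61
δm = √(1100) = 33.1 g
m = 290 g, so δm/m = 33.1/290 = 0.114.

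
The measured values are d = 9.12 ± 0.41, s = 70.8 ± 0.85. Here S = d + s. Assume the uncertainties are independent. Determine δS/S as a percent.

Sums and differences: (δS)² = Σ (cᵢ δxᵢ)².
  (δd)² = 0.168;  (δs)² = 0.722
δS = √(0.891) = 0.944
S = 79.9, so δS/S = 0.944/79.9 = 0.0118.

1.18%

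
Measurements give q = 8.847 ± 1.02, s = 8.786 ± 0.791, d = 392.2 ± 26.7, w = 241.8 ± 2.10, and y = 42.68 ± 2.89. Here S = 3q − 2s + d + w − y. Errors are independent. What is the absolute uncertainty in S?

27.2

S is a linear combination, so absolute uncertainties add in quadrature:
  (3·δq)² = 9.36;  (2·δs)² = 2.50;  (δd)² = 713;  (δw)² = 4.41;  (δy)² = 8.35
δS = √(738) = 27.2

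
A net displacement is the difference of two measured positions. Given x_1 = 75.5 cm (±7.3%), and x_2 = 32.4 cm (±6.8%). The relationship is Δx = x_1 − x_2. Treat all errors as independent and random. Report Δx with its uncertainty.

43.1 ± 5.94 cm

Sums and differences: (δΔx)² = Σ (cᵢ δxᵢ)².
  (δx_1)² = 30.4;  (δx_2)² = 4.85
δΔx = √(35.2) = 5.94 cm
Δx = 43.1 cm.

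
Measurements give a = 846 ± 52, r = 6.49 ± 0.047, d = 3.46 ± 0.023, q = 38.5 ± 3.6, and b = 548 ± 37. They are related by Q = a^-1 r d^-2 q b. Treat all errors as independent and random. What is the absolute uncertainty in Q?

1.78

For a monomial Q ∝ a^-1, r, d^-2, q, b, fractional errors add in quadrature:
  (-1·δa/a)² = (-1×0.0615)² = 0.00378;  (1·δr/r)² = (1×0.00724)² = 5.24e-05;  (-2·δd/d)² = (-2×0.00665)² = 0.000177;  (1·δq/q)² = (1×0.0935)² = 0.00874;  (1·δb/b)² = (1×0.0675)² = 0.00456
δQ/Q = √(0.0173) = 0.132
Q = 13.5, so δQ = 0.132 × 13.5 = 1.78.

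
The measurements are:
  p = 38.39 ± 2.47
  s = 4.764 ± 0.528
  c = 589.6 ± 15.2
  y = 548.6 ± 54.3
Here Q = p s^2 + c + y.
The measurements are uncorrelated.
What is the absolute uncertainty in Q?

Let w = p·s^2 = 871.3. δw/w = √((1·δp/p)² + (2·δs/s)²) = √(0.00414 + 0.0491) = 0.231, so δw = 201.
Q = w + c + y: δQ = √(δw² + δc² + δy²) = √(40400 + 231 + 2950) = 209

209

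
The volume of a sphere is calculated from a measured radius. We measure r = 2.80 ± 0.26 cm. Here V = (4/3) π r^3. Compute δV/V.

V ∝ r^3, so δV/V = |3| · δr/r = 3 × 0.0929 = 0.279.

0.279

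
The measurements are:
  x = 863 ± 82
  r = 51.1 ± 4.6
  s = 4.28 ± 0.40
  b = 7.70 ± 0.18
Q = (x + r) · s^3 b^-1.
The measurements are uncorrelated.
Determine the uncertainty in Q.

Let u = x + r = 914. δu = √(δx² + δr²) = √(6720 + 21.2) = 82.1, so δu/u = 0.0898.
Q is then a monomial in u, s, b:
δQ/Q = √((δu/u)² + (3·δs/s)² + (-1·δb/b)²) = √(0.00807 + 0.0786 + 0.000546) = 0.295
Q = 9310, so δQ = 0.295 × 9310 = 2750.

2750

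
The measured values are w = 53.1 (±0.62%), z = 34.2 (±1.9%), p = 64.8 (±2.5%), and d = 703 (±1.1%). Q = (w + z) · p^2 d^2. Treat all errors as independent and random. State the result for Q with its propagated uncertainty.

Let u = w + z = 87.3. δu = √(δw² + δz²) = √(0.108 + 0.422) = 0.728, so δu/u = 0.00834.
Q is then a monomial in u, p, d:
δQ/Q = √((δu/u)² + (2·δp/p)² + (2·δd/d)²) = √(6.96e-05 + 0.00250 + 0.000484) = 0.0553
Q = 1.81e+11, so δQ = 0.0553 × 1.81e+11 = 1e+10.

(1.81 ± 0.100) × 10^11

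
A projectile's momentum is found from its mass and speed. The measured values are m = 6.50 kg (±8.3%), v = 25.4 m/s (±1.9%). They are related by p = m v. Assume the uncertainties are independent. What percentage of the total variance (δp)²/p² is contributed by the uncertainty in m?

(δp/p)² = (1·δm/m)² + (1·δv/v)²
  m term: (1×0.0830)² = 0.00689
  v term: (1×0.0190)² = 0.000361
Total = 0.00725. Share from m = 0.00689/0.00725 = 0.950.

95.0%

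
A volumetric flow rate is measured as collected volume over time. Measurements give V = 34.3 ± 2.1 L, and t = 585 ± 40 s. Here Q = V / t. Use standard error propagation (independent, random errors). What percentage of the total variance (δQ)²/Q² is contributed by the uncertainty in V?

44.5%

(δQ/Q)² = (1·δV/V)² + (-1·δt/t)²
  V term: (1×0.0612)² = 0.00375
  t term: (-1×0.0684)² = 0.00468
Total = 0.00842. Share from V = 0.00375/0.00842 = 0.445.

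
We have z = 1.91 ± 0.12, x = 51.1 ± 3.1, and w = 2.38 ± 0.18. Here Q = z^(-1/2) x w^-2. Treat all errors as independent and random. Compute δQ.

Products/powers → add relative errors in quadrature, weighted by exponent:
  (−½·δz/z)² = (-0.5×0.0628)² = 0.000987;  (1·δx/x)² = (1×0.0607)² = 0.00368;  (-2·δw/w)² = (-2×0.0756)² = 0.0229
δQ/Q = √(0.0275) = 0.166
Q = 6.53, so δQ = 0.166 × 6.53 = 1.08.

1.08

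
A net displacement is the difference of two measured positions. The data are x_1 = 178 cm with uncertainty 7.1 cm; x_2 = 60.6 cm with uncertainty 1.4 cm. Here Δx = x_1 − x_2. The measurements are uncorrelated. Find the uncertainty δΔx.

7.24 cm

Sums and differences: (δΔx)² = Σ (cᵢ δxᵢ)².
  (δx_1)² = 50.4;  (δx_2)² = 1.96
δΔx = √(52.4) = 7.24 cm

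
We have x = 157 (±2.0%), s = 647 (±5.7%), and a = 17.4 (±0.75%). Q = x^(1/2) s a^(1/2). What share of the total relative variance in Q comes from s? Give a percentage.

96.6%

(δQ/Q)² = (½·δx/x)² + (1·δs/s)² + (½·δa/a)²
  x term: (0.5×0.0200)² = 0.000100
  s term: (1×0.0570)² = 0.00325
  a term: (0.5×0.00750)² = 1.41e-05
Total = 0.00336. Share from s = 0.00325/0.00336 = 0.966.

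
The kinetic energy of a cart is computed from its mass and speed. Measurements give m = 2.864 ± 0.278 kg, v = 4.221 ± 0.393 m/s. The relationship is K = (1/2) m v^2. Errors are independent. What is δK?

Relative error in a monomial: (δK/K)² = Σ (nᵢ · δxᵢ/xᵢ)².
  (1·δm/m)² = (1×0.0971)² = 0.00942;  (2·δv/v)² = (2×0.0931)² = 0.0347
δK/K = √(0.0441) = 0.210
K = 25.51 J, so δK = 0.210 × 25.51 = 5.36 J.

5.36 J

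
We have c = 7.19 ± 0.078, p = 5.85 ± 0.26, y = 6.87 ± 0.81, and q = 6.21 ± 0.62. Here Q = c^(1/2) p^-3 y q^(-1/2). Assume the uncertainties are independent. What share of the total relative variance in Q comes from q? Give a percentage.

7.29%

(δQ/Q)² = (½·δc/c)² + (-3·δp/p)² + (1·δy/y)² + (−½·δq/q)²
  c term: (0.5×0.0108)² = 2.94e-05
  p term: (-3×0.0444)² = 0.0178
  y term: (1×0.118)² = 0.0139
  q term: (-0.5×0.0998)² = 0.00249
Total = 0.0342. Share from q = 0.00249/0.0342 = 0.0729.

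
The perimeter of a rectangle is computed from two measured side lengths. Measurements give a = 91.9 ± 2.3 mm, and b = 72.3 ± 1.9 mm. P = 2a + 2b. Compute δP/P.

0.0182

For a sum/difference, combine absolute errors in quadrature:
  (2·δa)² = 21.2;  (2·δb)² = 14.4
δP = √(35.6) = 5.97 mm
P = 328 mm, so δP/P = 5.97/328 = 0.0182.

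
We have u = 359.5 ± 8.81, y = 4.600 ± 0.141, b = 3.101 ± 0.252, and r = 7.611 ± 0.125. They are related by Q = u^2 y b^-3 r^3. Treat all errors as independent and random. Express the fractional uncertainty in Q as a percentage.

25.5%

Each factor contributes (exponent × relative error)² to (δQ/Q)²:
  (2·δu/u)² = (2×0.0245)² = 0.00240;  (1·δy/y)² = (1×0.0307)² = 0.000940;  (-3·δb/b)² = (-3×0.0813)² = 0.0594;  (3·δr/r)² = (3×0.0164)² = 0.00243
δQ/Q = √(0.0652) = 0.255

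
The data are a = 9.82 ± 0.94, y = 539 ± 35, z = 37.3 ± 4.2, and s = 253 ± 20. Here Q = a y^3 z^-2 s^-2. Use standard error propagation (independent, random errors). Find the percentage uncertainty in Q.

35.0%

Products/powers → add relative errors in quadrature, weighted by exponent:
  (1·δa/a)² = (1×0.0957)² = 0.00916;  (3·δy/y)² = (3×0.0649)² = 0.0379;  (-2·δz/z)² = (-2×0.113)² = 0.0507;  (-2·δs/s)² = (-2×0.0791)² = 0.0250
δQ/Q = √(0.123) = 0.350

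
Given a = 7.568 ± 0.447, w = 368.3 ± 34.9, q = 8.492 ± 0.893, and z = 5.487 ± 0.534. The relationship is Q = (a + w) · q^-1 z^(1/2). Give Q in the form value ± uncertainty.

Let u = a + w = 375.9. δu = √(δa² + δw²) = √(0.200 + 1220) = 34.9, so δu/u = 0.0929.
Q is then a monomial in u, q, z:
δQ/Q = √((δu/u)² + (-1·δq/q)² + (½·δz/z)²) = √(0.00862 + 0.0111 + 0.00237) = 0.148
Q = 103.7, so δQ = 0.148 × 103.7 = 15.4.

103.7 ± 15.4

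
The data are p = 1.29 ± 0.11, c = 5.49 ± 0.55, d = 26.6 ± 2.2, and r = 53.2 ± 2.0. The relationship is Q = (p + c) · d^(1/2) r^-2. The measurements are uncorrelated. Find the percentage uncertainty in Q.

Let u = p + c = 6.78. δu = √(δp² + δc²) = √(0.0121 + 0.303) = 0.561, so δu/u = 0.0827.
Q is then a monomial in u, d, r:
δQ/Q = √((δu/u)² + (½·δd/d)² + (-2·δr/r)²) = √(0.00684 + 0.00171 + 0.00565) = 0.119

11.9%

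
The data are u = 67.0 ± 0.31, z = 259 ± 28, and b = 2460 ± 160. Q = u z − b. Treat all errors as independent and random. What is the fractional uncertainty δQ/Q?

0.127

Let p = u·z = 17400. δp/p = √((1·δu/u)² + (1·δz/z)²) = √(2.14e-05 + 0.0117) = 0.108, so δp = 1880.
Q = p − b: δQ = √(δp² + δb²) = √(3.53e+06 + 25600) = 1880
Q = 14900, so δQ/Q = 1880/14900 = 0.127.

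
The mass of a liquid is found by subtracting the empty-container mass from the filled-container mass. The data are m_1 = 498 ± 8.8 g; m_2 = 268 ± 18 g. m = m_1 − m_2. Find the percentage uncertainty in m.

8.71%

Absolute uncertainties add in quadrature for a linear combination:
  (δm_1)² = 77.4;  (δm_2)² = 324
δm = √(401) = 20.0 g
m = 230 g, so δm/m = 20.0/230 = 0.0871.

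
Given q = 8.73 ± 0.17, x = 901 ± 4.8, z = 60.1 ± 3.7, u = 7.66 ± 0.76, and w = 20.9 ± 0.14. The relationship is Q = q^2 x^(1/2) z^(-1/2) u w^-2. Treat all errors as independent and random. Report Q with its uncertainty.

Since Q is a product/quotient, work with relative uncertainties:
  (2·δq/q)² = (2×0.0195)² = 0.00152;  (½·δx/x)² = (0.5×0.00533)² = 7.1e-06;  (−½·δz/z)² = (-0.5×0.0616)² = 0.000948;  (1·δu/u)² = (1×0.0992)² = 0.00984;  (-2·δw/w)² = (-2×0.00670)² = 0.000179
δQ/Q = √(0.0125) = 0.112
Q = 5.17, so δQ = 0.112 × 5.17 = 0.578.

5.17 ± 0.578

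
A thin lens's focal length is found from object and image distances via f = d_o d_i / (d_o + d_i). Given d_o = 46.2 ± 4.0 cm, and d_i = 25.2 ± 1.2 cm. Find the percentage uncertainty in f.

4.34%

∂f/∂d_o = (d_i/(d_o+d_i))² = 0.125;  ∂f/∂d_i = (d_o/(d_o+d_i))² = 0.419
δf = √((∂f/∂d_o · δd_o)² + (∂f/∂d_i · δd_i)²) = √(0.248 + 0.252) = 0.708 cm
f = 16.3 cm, so δf/f = 0.708/16.3 = 0.0434.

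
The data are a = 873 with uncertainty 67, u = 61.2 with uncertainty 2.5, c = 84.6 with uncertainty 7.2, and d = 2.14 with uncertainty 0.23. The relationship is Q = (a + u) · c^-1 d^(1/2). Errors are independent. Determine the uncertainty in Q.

2.00

Let w = a + u = 934. δw = √(δa² + δu²) = √(4490 + 6.25) = 67.0, so δw/w = 0.0718.
Q is then a monomial in w, c, d:
δQ/Q = √((δw/w)² + (-1·δc/c)² + (½·δd/d)²) = √(0.00515 + 0.00724 + 0.00289) = 0.124
Q = 16.2, so δQ = 0.124 × 16.2 = 2.00.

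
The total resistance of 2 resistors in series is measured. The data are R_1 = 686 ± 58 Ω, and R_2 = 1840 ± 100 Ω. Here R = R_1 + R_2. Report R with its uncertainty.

2530 ± 116 Ω

Absolute uncertainties add in quadrature for a linear combination:
  (δR_1)² = 3360;  (δR_2)² = 10000
δR = √(13400) = 116 Ω
R = 2530 Ω.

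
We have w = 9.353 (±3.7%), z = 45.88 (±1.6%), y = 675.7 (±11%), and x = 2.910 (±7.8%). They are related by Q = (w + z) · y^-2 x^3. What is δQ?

0.000958

Let u = w + z = 55.23. δu = √(δw² + δz²) = √(0.120 + 0.539) = 0.812, so δu/u = 0.0147.
Q is then a monomial in u, y, x:
δQ/Q = √((δu/u)² + (-2·δy/y)² + (3·δx/x)²) = √(0.000216 + 0.0484 + 0.0548) = 0.322
Q = 0.002981, so δQ = 0.322 × 0.002981 = 0.000958.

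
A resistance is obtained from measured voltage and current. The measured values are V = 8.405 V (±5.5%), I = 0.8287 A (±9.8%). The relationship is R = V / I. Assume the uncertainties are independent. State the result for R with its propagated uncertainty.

10.14 ± 1.14 Ω

Relative error in a monomial: (δR/R)² = Σ (nᵢ · δxᵢ/xᵢ)².
  (1·δV/V)² = (1×0.0550)² = 0.00302;  (-1·δI/I)² = (-1×0.0980)² = 0.00960
δR/R = √(0.0126) = 0.112
R = 10.14 Ω, so δR = 0.112 × 10.14 = 1.14 Ω.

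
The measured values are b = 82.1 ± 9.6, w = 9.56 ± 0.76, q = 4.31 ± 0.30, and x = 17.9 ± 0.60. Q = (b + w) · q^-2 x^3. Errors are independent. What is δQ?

5700

Let u = b + w = 91.7. δu = √(δb² + δw²) = √(92.2 + 0.578) = 9.63, so δu/u = 0.105.
Q is then a monomial in u, q, x:
δQ/Q = √((δu/u)² + (-2·δq/q)² + (3·δx/x)²) = √(0.0110 + 0.0194 + 0.0101) = 0.201
Q = 28300, so δQ = 0.201 × 28300 = 5700.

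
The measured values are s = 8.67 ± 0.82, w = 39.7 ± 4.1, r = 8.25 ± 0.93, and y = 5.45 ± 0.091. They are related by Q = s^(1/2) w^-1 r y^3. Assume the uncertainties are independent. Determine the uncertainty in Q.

16.6

Each factor contributes (exponent × relative error)² to (δQ/Q)²:
  (½·δs/s)² = (0.5×0.0946)² = 0.00224;  (-1·δw/w)² = (-1×0.103)² = 0.0107;  (1·δr/r)² = (1×0.113)² = 0.0127;  (3·δy/y)² = (3×0.0167)² = 0.00251
δQ/Q = √(0.0281) = 0.168
Q = 99.1, so δQ = 0.168 × 99.1 = 16.6.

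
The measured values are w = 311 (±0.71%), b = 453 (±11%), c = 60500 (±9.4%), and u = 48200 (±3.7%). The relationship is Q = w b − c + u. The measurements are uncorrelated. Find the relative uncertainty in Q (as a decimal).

0.129

Let p = w·b = 1.41e+05. δp/p = √((1·δw/w)² + (1·δb/b)²) = √(5.04e-05 + 0.0121) = 0.110, so δp = 15500.
Q = p − c + u: δQ = √(δp² + δc² + δu²) = √(2.41e+08 + 3.23e+07 + 3.18e+06) = 16600
Q = 1.29e+05, so δQ/Q = 16600/1.29e+05 = 0.129.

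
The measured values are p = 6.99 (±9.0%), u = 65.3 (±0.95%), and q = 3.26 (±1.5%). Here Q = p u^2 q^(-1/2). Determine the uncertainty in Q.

1520

Relative error in a monomial: (δQ/Q)² = Σ (nᵢ · δxᵢ/xᵢ)².
  (1·δp/p)² = (1×0.0900)² = 0.00810;  (2·δu/u)² = (2×0.00950)² = 0.000361;  (−½·δq/q)² = (-0.5×0.0150)² = 5.62e-05
δQ/Q = √(0.00852) = 0.0923
Q = 16500, so δQ = 0.0923 × 16500 = 1520.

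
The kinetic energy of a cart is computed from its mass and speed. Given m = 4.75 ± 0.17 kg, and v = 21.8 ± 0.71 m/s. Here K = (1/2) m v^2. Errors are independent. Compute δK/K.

Since K is a product/quotient, work with relative uncertainties:
  (1·δm/m)² = (1×0.0358)² = 0.00128;  (2·δv/v)² = (2×0.0326)² = 0.00424
δK/K = √(0.00552) = 0.0743

0.0743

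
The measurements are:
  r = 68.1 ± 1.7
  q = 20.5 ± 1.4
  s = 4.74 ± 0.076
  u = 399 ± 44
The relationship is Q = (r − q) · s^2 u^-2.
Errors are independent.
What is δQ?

Let w = r − q = 47.6. δw = √(δr² + δq²) = √(2.89 + 1.96) = 2.20, so δw/w = 0.0463.
Q is then a monomial in w, s, u:
δQ/Q = √((δw/w)² + (2·δs/s)² + (-2·δu/u)²) = √(0.00214 + 0.00103 + 0.0486) = 0.228
Q = 0.00672, so δQ = 0.228 × 0.00672 = 0.00153.

0.00153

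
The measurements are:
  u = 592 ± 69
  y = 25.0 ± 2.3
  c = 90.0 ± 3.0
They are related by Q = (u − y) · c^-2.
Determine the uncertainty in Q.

Let w = u − y = 567. δw = √(δu² + δy²) = √(4760 + 5.29) = 69.0, so δw/w = 0.122.
Q is then a monomial in w, c:
δQ/Q = √((δw/w)² + (-2·δc/c)²) = √(0.0148 + 0.00444) = 0.139
Q = 0.0700, so δQ = 0.139 × 0.0700 = 0.00972.

0.00972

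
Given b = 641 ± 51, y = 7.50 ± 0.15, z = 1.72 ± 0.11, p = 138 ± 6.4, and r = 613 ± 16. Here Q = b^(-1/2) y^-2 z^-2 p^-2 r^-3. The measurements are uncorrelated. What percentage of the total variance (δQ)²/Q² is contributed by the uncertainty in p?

25.1%

(δQ/Q)² = (−½·δb/b)² + (-2·δy/y)² + (-2·δz/z)² + (-2·δp/p)² + (-3·δr/r)²
  b term: (-0.5×0.0796)² = 0.00158
  y term: (-2×0.0200)² = 0.00160
  z term: (-2×0.0640)² = 0.0164
  p term: (-2×0.0464)² = 0.00860
  r term: (-3×0.0261)² = 0.00613
Total = 0.0343. Share from p = 0.00860/0.0343 = 0.251.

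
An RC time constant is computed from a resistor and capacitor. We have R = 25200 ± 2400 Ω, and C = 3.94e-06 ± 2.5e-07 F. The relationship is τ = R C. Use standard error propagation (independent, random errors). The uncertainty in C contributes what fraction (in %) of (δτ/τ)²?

30.7%

(δτ/τ)² = (1·δR/R)² + (1·δC/C)²
  R term: (1×0.0952)² = 0.00907
  C term: (1×0.0635)² = 0.00403
Total = 0.0131. Share from C = 0.00403/0.0131 = 0.307.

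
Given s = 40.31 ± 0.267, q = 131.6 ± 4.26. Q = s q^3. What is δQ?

8.94e+06

Products/powers → add relative errors in quadrature, weighted by exponent:
  (1·δs/s)² = (1×0.00662)² = 4.39e-05;  (3·δq/q)² = (3×0.0324)² = 0.00943
δQ/Q = √(0.00947) = 0.0973
Q = 9.187e+07, so δQ = 0.0973 × 9.187e+07 = 8.94e+06.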